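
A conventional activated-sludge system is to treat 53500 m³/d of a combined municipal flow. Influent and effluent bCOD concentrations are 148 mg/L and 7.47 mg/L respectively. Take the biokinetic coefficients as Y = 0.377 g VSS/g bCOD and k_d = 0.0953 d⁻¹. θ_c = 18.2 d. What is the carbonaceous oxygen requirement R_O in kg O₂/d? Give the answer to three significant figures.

R_O ≈ 6050 kg O₂/d

Correct the yield for decay: Y_obs = Y/(1 + k_d θ_c) = 0.377 / (1 + 0.0953 × 18.2) = 0.377 / 2.734 = 0.1379.
Mass of bCOD removed per day: Q(S₀ − S) = 53500 × 140.5 g/m³ = 7518 kg/d.
Net sludge production P_X = 0.1379 × 7518 = 1037 kg VSS/d.
R_O = Q·ΔS − 1.42 P_X = 7518 − 1472 = 6046 kg O₂/d.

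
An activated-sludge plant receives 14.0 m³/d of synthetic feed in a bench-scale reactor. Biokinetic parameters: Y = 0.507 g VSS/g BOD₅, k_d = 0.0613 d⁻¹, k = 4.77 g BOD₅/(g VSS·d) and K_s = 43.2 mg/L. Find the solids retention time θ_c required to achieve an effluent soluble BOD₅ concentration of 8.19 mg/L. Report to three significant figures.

θ_c ≈ 3.09 d

Specific growth rate at S = 8.19 mg/L: μ = YkS/(K_s+S) = 0.507·4.77·8.19/(43.2+8.19) = 0.3854 d⁻¹.
1/θ_c = 0.3854 − 0.0613 = 0.3241 d⁻¹, so θ_c = 3.085 d.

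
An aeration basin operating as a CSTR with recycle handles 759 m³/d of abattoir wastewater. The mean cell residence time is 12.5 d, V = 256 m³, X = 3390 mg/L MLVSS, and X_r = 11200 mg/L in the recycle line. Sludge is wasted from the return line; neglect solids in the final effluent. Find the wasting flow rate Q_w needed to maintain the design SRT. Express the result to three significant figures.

Q_w = (V·X)/(θ_c X_r) = 256.0 × 3390 / (12.5 × 11200) = 6.199 m³/d.

Q_w ≈ 6.20 m³/d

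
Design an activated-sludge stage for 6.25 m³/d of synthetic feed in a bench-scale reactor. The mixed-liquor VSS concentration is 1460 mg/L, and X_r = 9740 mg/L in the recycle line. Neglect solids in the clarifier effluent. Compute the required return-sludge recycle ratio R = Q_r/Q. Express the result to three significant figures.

R ≈ 0.176

R = Q_r/Q = X/(X_r − X) = 1460 / (9740 − 1460) = 0.1763.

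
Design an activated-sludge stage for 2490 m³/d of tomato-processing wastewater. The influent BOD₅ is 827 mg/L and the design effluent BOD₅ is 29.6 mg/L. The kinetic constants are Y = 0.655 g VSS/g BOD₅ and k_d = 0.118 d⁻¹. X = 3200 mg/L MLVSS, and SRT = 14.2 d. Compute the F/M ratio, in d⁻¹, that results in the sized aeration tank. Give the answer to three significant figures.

F/M ≈ 0.298 d⁻¹

Rearranging the biomass balance for a CMAS with decay, V = Y·Q·ΔS·θ_c / [X·(1+k_d θ_c)] = 0.655 × 2490 × (827 − 29.6) × 14.2 / [3200 × (1 + 0.118 × 14.2)] = 1.85×10^7 / 8562 = 2157 m³.
Food-to-microorganism ratio F/M = Q S₀ / (V X) = 2490 × 827 / (2157 × 3200) = 0.2983 d⁻¹.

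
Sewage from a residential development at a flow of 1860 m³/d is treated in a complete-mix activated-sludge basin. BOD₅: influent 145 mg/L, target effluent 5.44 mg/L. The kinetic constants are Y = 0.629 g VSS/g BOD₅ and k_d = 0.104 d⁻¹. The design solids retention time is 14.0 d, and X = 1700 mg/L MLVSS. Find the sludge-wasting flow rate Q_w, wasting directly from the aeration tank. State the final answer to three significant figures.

From the SRT design equation V = Y Q (S₀−S) θ_c / [X (1 + k_d θ_c)] = 0.629 × 1860 × (145 − 5.44) × 14.0 / [1700 × (1 + 0.104 × 14.0)] = 2.29×10^6 / 4175 = 547.5 m³.
For wasting at MLVSS concentration, Q_w = V/θ_c = 547.5/14.0 = 39.11 m³/d.

Q_w ≈ 39.1 m³/d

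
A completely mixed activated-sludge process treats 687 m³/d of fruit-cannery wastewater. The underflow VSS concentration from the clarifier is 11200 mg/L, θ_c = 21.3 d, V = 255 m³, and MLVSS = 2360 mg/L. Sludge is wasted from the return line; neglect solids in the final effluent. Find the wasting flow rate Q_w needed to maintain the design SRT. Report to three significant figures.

Q_w ≈ 2.52 m³/d

Q_w = (V·X)/(θ_c X_r) = 255.0 × 2360 / (21.3 × 11200) = 2.523 m³/d.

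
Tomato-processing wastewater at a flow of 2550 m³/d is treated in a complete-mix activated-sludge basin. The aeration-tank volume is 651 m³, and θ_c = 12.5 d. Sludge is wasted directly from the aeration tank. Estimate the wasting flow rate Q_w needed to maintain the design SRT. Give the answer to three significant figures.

Q_w ≈ 52.1 m³/d

With mixed-liquor wasting, θ_c = V/Q_w, so Q_w = V/θ_c = 651.0/12.5 = 52.08 m³/d.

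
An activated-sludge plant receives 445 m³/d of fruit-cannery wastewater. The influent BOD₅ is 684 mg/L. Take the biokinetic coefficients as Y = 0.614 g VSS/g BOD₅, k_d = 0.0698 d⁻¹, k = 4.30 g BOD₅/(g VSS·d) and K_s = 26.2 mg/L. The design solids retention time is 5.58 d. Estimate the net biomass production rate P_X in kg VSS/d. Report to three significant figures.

For a completely mixed reactor with recycle the Lawrence–McCarty relation gives S = K_s·(1 + k_d·θ_c) / [θ_c·(Y·k − k_d) − 1] = 26.2 × (1 + 0.0698 × 5.58) / [5.58 × (0.614 × 4.30 − 0.0698) − 1] = 36.40 / 13.34 = 2.728 mg/L.
Correct the yield for decay: Y_obs = Y/(1 + k_d θ_c) = 0.614 / (1 + 0.0698 × 5.58) = 0.614 / 1.389 = 0.4419.
ΔS = 684 − 2.73 = 681.3 mg/L, so the substrate removal rate is 445 × 681.3/1000 = 303.2 kg BOD₅/d.
Net biomass production P_X = Y_obs × Q·(S₀ − S) = 0.4419 × 303.2 = 134.0 kg VSS/d.

P_X ≈ 134 kg VSS/d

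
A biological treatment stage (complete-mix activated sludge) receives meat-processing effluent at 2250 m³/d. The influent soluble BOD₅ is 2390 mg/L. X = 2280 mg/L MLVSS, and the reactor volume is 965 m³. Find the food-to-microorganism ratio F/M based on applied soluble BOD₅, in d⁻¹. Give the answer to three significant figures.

F/M ≈ 2.44 d⁻¹

Food-to-microorganism ratio F/M = Q S₀ / (V X) = 2250 × 2390 / (965.0 × 2280) = 2.444 d⁻¹.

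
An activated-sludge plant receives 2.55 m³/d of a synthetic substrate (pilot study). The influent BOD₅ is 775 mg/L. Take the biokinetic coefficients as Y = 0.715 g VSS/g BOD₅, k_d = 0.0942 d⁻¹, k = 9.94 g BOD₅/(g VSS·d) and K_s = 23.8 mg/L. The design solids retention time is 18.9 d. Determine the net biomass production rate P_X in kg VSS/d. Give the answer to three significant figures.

From the Monod/SRT balance for a CMAS, S = K_s·(1+k_d θ_c)/[θ_c·(Y k − k_d) − 1] = 23.8 × (1 + 0.0942 × 18.9) / [18.9 × (0.715 × 9.94 − 0.0942) − 1] = 66.17 / 131.5 = 0.5030 mg/L.
Observed yield with endogenous decay: Y_obs = Y / (1 + k_d·θ_c) = 0.715 / (1 + 0.0942 × 18.9) = 0.715 / 2.780 = 0.2572 g VSS/g BOD₅.
Q·(S₀ − S) = 2.55 × (775 − 0.503) × 10⁻³ = 1.975 kg/d removed.
So the net sludge growth is P_X = 0.2572 × 1.975 = 0.5079 kg VSS/d.

P_X ≈ 0.508 kg VSS/d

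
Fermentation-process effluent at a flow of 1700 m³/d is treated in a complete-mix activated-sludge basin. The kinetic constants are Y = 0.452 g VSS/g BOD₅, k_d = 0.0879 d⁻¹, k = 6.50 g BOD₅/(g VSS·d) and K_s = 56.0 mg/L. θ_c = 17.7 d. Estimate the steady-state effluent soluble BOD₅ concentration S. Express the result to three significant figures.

S ≈ 2.89 mg/L

From the Monod/SRT balance for a CMAS, S = K_s·(1+k_d θ_c)/[θ_c·(Y k − k_d) − 1] = 56.0 × (1 + 0.0879 × 17.7) / [17.7 × (0.452 × 6.50 − 0.0879) − 1] = 143.1 / 49.45 = 2.895 mg/L.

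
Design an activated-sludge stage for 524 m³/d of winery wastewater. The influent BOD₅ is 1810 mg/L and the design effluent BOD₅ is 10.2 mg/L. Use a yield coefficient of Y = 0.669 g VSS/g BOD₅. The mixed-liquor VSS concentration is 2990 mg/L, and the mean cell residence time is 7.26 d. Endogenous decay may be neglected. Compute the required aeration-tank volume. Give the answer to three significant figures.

V·X = Y·Q·ΔS·θ_c gives V = 0.669 × 524 × (1810 − 10.2) × 7.26 / 2990 = 1532 m³.

V ≈ 1530 m³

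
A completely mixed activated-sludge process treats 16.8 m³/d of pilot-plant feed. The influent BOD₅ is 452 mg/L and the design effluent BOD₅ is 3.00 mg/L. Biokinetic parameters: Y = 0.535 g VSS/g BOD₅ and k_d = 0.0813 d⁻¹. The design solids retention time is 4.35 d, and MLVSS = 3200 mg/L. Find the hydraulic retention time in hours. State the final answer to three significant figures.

τ ≈ 5.79 h

Rearranging the biomass balance for a CMAS with decay, V = Y·Q·ΔS·θ_c / [X·(1+k_d θ_c)] = 0.535 × 16.8 × (452 − 3.00) × 4.35 / [3200 × (1 + 0.0813 × 4.35)] = 1.76×10^4 / 4332 = 4.053 m³.
τ = V/Q = 4.053/16.8 = 0.2412 d, or 5.790 h.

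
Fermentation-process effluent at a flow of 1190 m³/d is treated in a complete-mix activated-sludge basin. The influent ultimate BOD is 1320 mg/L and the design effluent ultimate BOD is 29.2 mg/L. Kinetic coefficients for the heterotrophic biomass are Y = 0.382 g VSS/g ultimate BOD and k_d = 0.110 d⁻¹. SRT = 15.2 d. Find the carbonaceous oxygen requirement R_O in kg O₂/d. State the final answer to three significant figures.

Y_obs = Y / (1 + k_d θ_c) = 0.382 / (1 + 0.110 × 15.2) = 0.382 / 2.672 = 0.1430.
Q·(S₀ − S) = 1190 × (1320 − 29.2) × 10⁻³ = 1536 kg/d removed.
P_X = Y_obs·Q·(S₀ − S) = 0.1430 × 1536 = 219.6 kg VSS/d.
R_O = Q·ΔS − 1.42 P_X = 1536 − 311.8 = 1224 kg O₂/d.

R_O ≈ 1220 kg O₂/d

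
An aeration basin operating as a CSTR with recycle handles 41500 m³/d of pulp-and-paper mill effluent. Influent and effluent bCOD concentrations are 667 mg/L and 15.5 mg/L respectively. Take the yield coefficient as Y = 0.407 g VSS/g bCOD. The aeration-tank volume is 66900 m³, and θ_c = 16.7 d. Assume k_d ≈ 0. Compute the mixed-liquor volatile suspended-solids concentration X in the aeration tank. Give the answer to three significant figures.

X ≈ 2750 mg/L

X = Y·Q·ΔS·θ_c / V = 0.407 × 41500 × (667 − 15.5) × 16.7 / 66900 = 2747 mg/L.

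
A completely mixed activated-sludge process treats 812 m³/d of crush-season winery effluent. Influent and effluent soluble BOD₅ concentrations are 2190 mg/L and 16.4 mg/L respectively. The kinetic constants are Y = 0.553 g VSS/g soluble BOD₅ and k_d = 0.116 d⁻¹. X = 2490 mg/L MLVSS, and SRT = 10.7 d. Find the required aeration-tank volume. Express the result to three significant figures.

V ≈ 1870 m³

Steady-state biomass mass balance: V·X·(1 + k_d·θ_c) = Y·Q·(S₀ − S)·θ_c, so V = 0.553 × 812 × (2190 − 16.4) × 10.7 / [2490 × (1 + 0.116 × 10.7)] = 1.04×10^7 / 5581 = 1871 m³.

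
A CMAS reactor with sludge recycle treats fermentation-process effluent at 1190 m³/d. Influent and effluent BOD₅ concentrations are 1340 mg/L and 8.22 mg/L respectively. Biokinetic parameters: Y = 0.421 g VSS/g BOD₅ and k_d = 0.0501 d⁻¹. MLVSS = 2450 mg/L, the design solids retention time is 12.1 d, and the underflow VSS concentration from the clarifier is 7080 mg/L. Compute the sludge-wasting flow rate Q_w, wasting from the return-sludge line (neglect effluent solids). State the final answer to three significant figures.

Q_w ≈ 58.7 m³/d

Steady-state biomass mass balance: V·X·(1 + k_d·θ_c) = Y·Q·(S₀ − S)·θ_c, so V = 0.421 × 1190 × (1340 − 8.22) × 12.1 / [2450 × (1 + 0.0501 × 12.1)] = 8.07×10^6 / 3935 = 2052 m³.
Q_w = (V·X)/(θ_c X_r) = 2052 × 2450 / (12.1 × 7080) = 58.67 m³/d.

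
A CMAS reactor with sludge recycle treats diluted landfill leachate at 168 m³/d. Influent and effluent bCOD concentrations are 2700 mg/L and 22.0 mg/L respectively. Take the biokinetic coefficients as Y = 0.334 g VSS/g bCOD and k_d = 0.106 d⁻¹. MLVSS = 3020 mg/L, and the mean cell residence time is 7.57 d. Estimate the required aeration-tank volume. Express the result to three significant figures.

V ≈ 209 m³

From the SRT design equation V = Y Q (S₀−S) θ_c / [X (1 + k_d θ_c)] = 0.334 × 168 × (2700 − 22.0) × 7.57 / [3020 × (1 + 0.106 × 7.57)] = 1.14×10^6 / 5443 = 209.0 m³.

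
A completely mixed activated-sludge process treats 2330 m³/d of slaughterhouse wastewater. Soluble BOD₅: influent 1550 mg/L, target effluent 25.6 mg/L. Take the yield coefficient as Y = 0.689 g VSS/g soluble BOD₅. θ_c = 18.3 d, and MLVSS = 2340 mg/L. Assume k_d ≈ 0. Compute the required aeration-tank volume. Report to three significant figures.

V ≈ 19100 m³

Biomass mass balance (decay neglected): V·X = Y·Q·(S₀ − S)·θ_c, so V = 0.689 × 2330 × (1550 − 25.6) × 18.3 / 2340 = 19139 m³.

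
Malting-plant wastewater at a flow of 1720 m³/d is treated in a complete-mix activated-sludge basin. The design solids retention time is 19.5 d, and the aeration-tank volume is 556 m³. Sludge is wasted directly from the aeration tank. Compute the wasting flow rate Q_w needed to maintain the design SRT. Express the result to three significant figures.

Q_w ≈ 28.5 m³/d

With mixed-liquor wasting, θ_c = V/Q_w, so Q_w = V/θ_c = 556.0/19.5 = 28.51 m³/d.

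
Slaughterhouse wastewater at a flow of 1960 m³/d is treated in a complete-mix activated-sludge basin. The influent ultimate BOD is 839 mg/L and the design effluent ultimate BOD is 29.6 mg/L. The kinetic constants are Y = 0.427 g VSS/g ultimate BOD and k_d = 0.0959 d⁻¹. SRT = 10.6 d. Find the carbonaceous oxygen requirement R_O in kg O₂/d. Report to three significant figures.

R_O ≈ 1110 kg O₂/d

Observed yield with endogenous decay: Y_obs = Y / (1 + k_d·θ_c) = 0.427 / (1 + 0.0959 × 10.6) = 0.427 / 2.017 = 0.2117 g VSS/g ultimate BOD.
ΔS = 839 − 29.6 = 809.4 mg/L, so the substrate removal rate is 1960 × 809.4/1000 = 1586 kg ultimate BOD/d.
Biomass synthesised: P_X = Y_obs × 1586 = 335.9 kg VSS/d.
Carbonaceous O₂ demand = substrate oxidised − cell-mass equivalent = 1586 − 1.42 × 335.9 = 1109 kg O₂/d.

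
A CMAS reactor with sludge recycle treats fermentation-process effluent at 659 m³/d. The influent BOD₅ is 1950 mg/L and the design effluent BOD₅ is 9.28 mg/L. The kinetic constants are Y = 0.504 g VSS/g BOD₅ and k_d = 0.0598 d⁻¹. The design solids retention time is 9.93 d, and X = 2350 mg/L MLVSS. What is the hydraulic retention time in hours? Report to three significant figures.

τ ≈ 62.2 h

Rearranging the biomass balance for a CMAS with decay, V = Y·Q·ΔS·θ_c / [X·(1+k_d θ_c)] = 0.504 × 659 × (1950 − 9.28) × 9.93 / [2350 × (1 + 0.0598 × 9.93)] = 6.4×10^6 / 3745 = 1709 m³.
HRT = V/Q = 1709 m³ / 659 m³·d⁻¹ = 2.593 d × 24 = 62.24 h.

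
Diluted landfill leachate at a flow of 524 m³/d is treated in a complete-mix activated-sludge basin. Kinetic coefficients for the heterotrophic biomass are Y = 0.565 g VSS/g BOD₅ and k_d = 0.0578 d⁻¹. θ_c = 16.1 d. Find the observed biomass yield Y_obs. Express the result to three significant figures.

Y_obs ≈ 0.293 g VSS/g BOD₅

Observed yield with endogenous decay: Y_obs = Y / (1 + k_d·θ_c) = 0.565 / (1 + 0.0578 × 16.1) = 0.565 / 1.931 = 0.2927 g VSS/g BOD₅.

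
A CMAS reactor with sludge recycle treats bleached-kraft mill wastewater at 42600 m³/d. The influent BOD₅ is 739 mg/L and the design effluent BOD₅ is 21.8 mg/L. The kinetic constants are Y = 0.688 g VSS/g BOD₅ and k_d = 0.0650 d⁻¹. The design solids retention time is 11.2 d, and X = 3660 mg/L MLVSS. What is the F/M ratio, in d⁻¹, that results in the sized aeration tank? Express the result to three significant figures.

Steady-state biomass mass balance: V·X·(1 + k_d·θ_c) = Y·Q·(S₀ − S)·θ_c, so V = 0.688 × 42600 × (739 − 21.8) × 11.2 / [3660 × (1 + 0.0650 × 11.2)] = 2.35×10^8 / 6324 = 37225 m³.
Food-to-microorganism ratio F/M = Q S₀ / (V X) = 42600 × 739 / (37225 × 3660) = 0.2311 d⁻¹.

F/M ≈ 0.231 d⁻¹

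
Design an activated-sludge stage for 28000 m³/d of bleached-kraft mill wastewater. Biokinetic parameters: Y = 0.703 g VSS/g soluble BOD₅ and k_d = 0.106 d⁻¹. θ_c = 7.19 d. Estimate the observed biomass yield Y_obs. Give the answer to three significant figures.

Observed yield with endogenous decay: Y_obs = Y / (1 + k_d·θ_c) = 0.703 / (1 + 0.106 × 7.19) = 0.703 / 1.762 = 0.3989 g VSS/g soluble BOD₅.

Y_obs ≈ 0.399 g VSS/g soluble BOD₅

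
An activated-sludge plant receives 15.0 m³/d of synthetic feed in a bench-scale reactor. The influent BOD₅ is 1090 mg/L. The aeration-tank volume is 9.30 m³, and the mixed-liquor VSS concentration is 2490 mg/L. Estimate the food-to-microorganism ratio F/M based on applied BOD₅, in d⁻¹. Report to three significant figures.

F/M = applied load / biomass = Q·S₀/(V·X) = 15.0 × 1090 / (9.300 × 2490) = 0.7061 d⁻¹.

F/M ≈ 0.706 d⁻¹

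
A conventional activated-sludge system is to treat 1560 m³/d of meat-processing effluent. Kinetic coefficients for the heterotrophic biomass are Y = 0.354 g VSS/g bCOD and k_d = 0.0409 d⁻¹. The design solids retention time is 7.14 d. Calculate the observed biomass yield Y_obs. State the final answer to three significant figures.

Y_obs ≈ 0.274 g VSS/g bCOD

The observed yield is Y_obs = Y/(1 + k_d·θ_c) = 0.354 / (1 + 0.0409 × 7.14) = 0.354 / 1.292 = 0.2740 g VSS per g bCOD removed.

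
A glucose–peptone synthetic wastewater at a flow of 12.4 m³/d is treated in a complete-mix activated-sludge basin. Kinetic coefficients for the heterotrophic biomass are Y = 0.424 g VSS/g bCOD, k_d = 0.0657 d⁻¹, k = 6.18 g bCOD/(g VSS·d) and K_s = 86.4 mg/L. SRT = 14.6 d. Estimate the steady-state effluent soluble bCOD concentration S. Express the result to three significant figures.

S ≈ 4.66 mg/L

Effluent substrate depends only on kinetics and SRT: S = K_s(1 + k_d θ_c) / [θ_c(Yk − k_d) − 1] = 86.4 × (1 + 0.0657 × 14.6) / [14.6 × (0.424 × 6.18 − 0.0657) − 1] = 169.3 / 36.30 = 4.664 mg/L.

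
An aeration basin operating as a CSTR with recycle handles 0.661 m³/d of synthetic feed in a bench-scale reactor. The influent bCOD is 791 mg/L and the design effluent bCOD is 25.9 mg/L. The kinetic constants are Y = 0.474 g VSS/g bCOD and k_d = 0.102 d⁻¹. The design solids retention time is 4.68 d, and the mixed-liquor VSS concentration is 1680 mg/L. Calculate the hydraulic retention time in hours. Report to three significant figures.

τ ≈ 16.4 h

Rearranging the biomass balance for a CMAS with decay, V = Y·Q·ΔS·θ_c / [X·(1+k_d θ_c)] = 0.474 × 0.661 × (791 − 25.9) × 4.68 / [1680 × (1 + 0.102 × 4.68)] = 1.12×10^3 / 2482 = 0.4520 m³.
τ = V/Q = 0.4520/0.661 = 0.6838 d, or 16.41 h.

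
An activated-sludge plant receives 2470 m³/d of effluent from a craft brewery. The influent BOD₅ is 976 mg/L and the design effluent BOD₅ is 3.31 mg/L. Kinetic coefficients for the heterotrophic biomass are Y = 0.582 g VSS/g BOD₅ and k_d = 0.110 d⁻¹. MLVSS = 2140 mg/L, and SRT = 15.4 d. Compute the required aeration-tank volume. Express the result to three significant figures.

From the SRT design equation V = Y Q (S₀−S) θ_c / [X (1 + k_d θ_c)] = 0.582 × 2470 × (976 − 3.31) × 15.4 / [2140 × (1 + 0.110 × 15.4)] = 2.15×10^7 / 5765 = 3735 m³.

V ≈ 3740 m³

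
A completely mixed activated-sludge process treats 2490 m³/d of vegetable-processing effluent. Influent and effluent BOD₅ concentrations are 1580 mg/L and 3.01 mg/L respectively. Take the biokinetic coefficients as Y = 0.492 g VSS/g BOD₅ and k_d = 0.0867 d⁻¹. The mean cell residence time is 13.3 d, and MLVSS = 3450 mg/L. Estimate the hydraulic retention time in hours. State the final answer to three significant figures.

τ ≈ 33.3 h

From the SRT design equation V = Y Q (S₀−S) θ_c / [X (1 + k_d θ_c)] = 0.492 × 2490 × (1580 − 3.01) × 13.3 / [3450 × (1 + 0.0867 × 13.3)] = 2.57×10^7 / 7428 = 3459 m³.
τ = V/Q = 3459/2490 = 1.389 d, or 33.34 h.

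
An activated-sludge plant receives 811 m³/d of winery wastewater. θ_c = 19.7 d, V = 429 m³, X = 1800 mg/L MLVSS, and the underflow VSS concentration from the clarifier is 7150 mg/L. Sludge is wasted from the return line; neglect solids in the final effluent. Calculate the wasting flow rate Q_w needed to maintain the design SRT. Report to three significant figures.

Q_w = (V·X)/(θ_c X_r) = 429.0 × 1800 / (19.7 × 7150) = 5.482 m³/d.

Q_w ≈ 5.48 m³/d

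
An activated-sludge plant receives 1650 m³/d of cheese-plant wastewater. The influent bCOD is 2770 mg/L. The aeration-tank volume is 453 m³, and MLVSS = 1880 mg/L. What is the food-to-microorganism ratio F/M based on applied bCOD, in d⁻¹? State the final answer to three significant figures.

F/M = Q·S₀ / (V·X) = 1650 × 2770 / (453.0 × 1880) = 5.367 g bCOD·(g VSS·d)⁻¹.

F/M ≈ 5.37 d⁻¹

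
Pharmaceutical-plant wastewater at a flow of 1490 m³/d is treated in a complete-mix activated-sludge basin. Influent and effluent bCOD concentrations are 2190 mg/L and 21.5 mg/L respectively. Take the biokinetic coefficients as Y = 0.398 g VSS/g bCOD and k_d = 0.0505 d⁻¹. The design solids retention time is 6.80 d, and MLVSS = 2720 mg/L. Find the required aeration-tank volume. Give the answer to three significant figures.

V ≈ 2390 m³

Steady-state biomass mass balance: V·X·(1 + k_d·θ_c) = Y·Q·(S₀ − S)·θ_c, so V = 0.398 × 1490 × (2190 − 21.5) × 6.80 / [2720 × (1 + 0.0505 × 6.80)] = 8.74×10^6 / 3654 = 2393 m³.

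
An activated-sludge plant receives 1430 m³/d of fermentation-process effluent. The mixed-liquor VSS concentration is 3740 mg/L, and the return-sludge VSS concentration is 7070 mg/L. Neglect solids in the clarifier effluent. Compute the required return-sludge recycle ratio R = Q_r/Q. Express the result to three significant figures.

R ≈ 1.12

R = Q_r/Q = X/(X_r − X) = 3740 / (7070 − 3740) = 1.123.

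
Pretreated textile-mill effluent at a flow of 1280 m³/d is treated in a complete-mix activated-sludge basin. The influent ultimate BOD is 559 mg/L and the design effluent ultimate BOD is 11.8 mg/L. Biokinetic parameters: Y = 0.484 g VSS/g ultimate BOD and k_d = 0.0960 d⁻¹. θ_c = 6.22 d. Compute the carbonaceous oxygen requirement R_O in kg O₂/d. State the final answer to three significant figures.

R_O ≈ 399 kg O₂/d

The observed yield is Y_obs = Y/(1 + k_d·θ_c) = 0.484 / (1 + 0.0960 × 6.22) = 0.484 / 1.597 = 0.3030 g VSS per g ultimate BOD removed.
Substrate removed = Q·(S₀ − S) = 1280 m³/d × (559 − 11.8) g/m³ = 7×10^5 g/d = 700.4 kg/d.
Net sludge production P_X = 0.3030 × 700.4 = 212.3 kg VSS/d.
R_O = Q·(S₀ − S) − 1.42·P_X = 700.4 − 1.42 × 212.3 = 399.0 kg O₂/d.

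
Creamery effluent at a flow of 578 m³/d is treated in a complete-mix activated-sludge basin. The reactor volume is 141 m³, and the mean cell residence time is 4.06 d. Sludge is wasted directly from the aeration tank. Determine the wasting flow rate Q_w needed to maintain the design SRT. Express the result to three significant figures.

Wasting from the aeration tank: Q_w = V / θ_c = 141.0 / 4.06 = 34.73 m³/d.

Q_w ≈ 34.7 m³/d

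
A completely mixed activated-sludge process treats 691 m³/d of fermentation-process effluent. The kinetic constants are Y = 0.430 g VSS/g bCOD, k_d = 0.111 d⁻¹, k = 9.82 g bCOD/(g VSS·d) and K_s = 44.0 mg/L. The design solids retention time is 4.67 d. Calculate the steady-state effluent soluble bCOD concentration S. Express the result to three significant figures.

S ≈ 3.67 mg/L

For a completely mixed reactor with recycle the Lawrence–McCarty relation gives S = K_s·(1 + k_d·θ_c) / [θ_c·(Y·k − k_d) − 1] = 44.0 × (1 + 0.111 × 4.67) / [4.67 × (0.430 × 9.82 − 0.111) − 1] = 66.81 / 18.20 = 3.671 mg/L.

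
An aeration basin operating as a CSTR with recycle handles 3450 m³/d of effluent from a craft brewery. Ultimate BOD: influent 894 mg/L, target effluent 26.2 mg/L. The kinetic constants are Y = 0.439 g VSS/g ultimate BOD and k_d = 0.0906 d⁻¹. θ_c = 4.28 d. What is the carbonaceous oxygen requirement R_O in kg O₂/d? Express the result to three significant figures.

R_O ≈ 1650 kg O₂/d

The observed yield is Y_obs = Y/(1 + k_d·θ_c) = 0.439 / (1 + 0.0906 × 4.28) = 0.439 / 1.388 = 0.3163 g VSS per g ultimate BOD removed.
ΔS = 894 − 26.2 = 867.8 mg/L, so the substrate removal rate is 3450 × 867.8/1000 = 2994 kg ultimate BOD/d.
Biomass synthesised: P_X = Y_obs × 2994 = 947.1 kg VSS/d.
R_O = Q·(S₀ − S) − 1.42·P_X = 2994 − 1.42 × 947.1 = 1649 kg O₂/d.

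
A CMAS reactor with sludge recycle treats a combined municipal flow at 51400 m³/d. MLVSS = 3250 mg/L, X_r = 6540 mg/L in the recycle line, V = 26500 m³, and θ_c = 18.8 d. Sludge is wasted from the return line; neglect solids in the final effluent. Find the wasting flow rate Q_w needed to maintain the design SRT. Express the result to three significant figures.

θ_c = V·X/(Q_w·X_r) when wasting from the recycle, so Q_w = V·X/(θ_c·X_r) = 26500 × 3250 / (18.8 × 6540) = 700.5 m³/d.

Q_w ≈ 700 m³/d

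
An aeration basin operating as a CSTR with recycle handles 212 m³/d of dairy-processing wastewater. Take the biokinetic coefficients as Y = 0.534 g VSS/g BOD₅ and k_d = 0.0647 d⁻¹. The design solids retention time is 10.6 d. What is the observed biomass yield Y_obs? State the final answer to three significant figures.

The observed yield is Y_obs = Y/(1 + k_d·θ_c) = 0.534 / (1 + 0.0647 × 10.6) = 0.534 / 1.686 = 0.3168 g VSS per g BOD₅ removed.

Y_obs ≈ 0.317 g VSS/g BOD₅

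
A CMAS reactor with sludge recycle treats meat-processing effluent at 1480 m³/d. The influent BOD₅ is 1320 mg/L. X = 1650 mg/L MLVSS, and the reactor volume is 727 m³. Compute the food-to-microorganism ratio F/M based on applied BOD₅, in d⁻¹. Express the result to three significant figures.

Food-to-microorganism ratio F/M = Q S₀ / (V X) = 1480 × 1320 / (727.0 × 1650) = 1.629 d⁻¹.

F/M ≈ 1.63 d⁻¹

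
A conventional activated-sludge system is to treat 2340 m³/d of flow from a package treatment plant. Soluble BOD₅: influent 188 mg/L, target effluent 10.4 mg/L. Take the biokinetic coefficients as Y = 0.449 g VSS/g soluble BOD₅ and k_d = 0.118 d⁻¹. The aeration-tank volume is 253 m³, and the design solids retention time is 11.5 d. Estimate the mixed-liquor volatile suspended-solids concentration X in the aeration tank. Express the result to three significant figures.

From V·X·(1 + k_d·θ_c) = Y·Q·(S₀ − S)·θ_c: X = 0.449 × 2340 × (188 − 10.4) × 11.5 / [253 × (1 + 0.118 × 11.5)] = 3599 mg/L.

X ≈ 3600 mg/L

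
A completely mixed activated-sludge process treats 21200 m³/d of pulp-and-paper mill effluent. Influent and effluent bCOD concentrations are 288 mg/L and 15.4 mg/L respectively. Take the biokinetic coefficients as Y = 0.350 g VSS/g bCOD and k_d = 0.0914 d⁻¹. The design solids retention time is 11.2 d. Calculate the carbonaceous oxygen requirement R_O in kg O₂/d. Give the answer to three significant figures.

R_O ≈ 4360 kg O₂/d

Observed yield with endogenous decay: Y_obs = Y / (1 + k_d·θ_c) = 0.350 / (1 + 0.0914 × 11.2) = 0.350 / 2.024 = 0.1730 g VSS/g bCOD.
Mass of bCOD removed per day: Q(S₀ − S) = 21200 × 272.6 g/m³ = 5779 kg/d.
Biomass synthesised: P_X = Y_obs × 5779 = 999.5 kg VSS/d.
R_O = Q·ΔS − 1.42 P_X = 5779 − 1419 = 4360 kg O₂/d.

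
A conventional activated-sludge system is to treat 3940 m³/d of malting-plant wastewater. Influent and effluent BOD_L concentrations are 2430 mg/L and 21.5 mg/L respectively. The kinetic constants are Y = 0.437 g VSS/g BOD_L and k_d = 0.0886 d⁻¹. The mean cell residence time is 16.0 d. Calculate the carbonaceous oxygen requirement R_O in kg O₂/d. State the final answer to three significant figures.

R_O ≈ 7050 kg O₂/d

Y_obs = Y / (1 + k_d θ_c) = 0.437 / (1 + 0.0886 × 16.0) = 0.437 / 2.418 = 0.1808.
Substrate removed = Q·(S₀ − S) = 3940 m³/d × (2430 − 21.5) g/m³ = 9.49×10^6 g/d = 9489 kg/d.
Biomass synthesised: P_X = Y_obs × 9489 = 1715 kg VSS/d.
R_O = Q·(S₀ − S) − 1.42·P_X = 9489 − 1.42 × 1715 = 7054 kg O₂/d.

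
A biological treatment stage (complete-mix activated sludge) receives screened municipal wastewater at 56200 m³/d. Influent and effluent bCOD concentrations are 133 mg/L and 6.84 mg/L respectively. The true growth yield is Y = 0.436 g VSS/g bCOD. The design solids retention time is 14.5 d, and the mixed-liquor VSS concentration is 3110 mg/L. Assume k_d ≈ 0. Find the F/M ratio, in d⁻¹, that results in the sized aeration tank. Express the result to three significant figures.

V·X = Y·Q·ΔS·θ_c gives V = 0.436 × 56200 × (133 − 6.84) × 14.5 / 3110 = 14413 m³.
F/M = Q·S₀ / (V·X) = 56200 × 133 / (14413 × 3110) = 0.1668 g bCOD·(g VSS·d)⁻¹.

F/M ≈ 0.167 d⁻¹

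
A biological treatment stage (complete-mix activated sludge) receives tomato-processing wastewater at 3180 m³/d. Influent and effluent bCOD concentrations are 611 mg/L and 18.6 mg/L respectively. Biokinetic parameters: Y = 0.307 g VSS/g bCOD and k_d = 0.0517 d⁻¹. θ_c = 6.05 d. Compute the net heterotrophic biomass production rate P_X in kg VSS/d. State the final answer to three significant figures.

P_X ≈ 441 kg VSS/d

Correct the yield for decay: Y_obs = Y/(1 + k_d θ_c) = 0.307 / (1 + 0.0517 × 6.05) = 0.307 / 1.313 = 0.2339.
Substrate removed = Q·(S₀ − S) = 3180 m³/d × (611 − 18.6) g/m³ = 1.88×10^6 g/d = 1884 kg/d.
Biomass produced: P_X = Y_obs·Q·ΔS = 0.2339 × 1884 ≈ 440.5 kg VSS/d.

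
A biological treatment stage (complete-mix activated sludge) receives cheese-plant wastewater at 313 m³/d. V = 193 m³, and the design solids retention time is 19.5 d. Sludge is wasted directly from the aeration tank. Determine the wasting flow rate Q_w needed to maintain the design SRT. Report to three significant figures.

Q_w ≈ 9.90 m³/d

Wasting from the aeration tank: Q_w = V / θ_c = 193.0 / 19.5 = 9.897 m³/d.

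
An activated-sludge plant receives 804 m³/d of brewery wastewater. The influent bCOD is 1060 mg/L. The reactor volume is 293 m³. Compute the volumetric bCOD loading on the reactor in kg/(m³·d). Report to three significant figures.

Applied bCOD load per unit volume = Q·S₀/V = (804 × 1060/1000)/293.0 = 2.909 kg bCOD·m⁻³·d⁻¹.

L_v ≈ 2.91 kg bCOD/(m³·d)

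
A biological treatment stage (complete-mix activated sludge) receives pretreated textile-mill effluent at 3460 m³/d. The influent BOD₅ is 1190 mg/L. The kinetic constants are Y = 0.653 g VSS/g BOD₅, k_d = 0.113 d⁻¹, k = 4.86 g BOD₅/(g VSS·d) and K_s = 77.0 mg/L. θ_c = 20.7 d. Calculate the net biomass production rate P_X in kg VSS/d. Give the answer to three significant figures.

From the Monod/SRT balance for a CMAS, S = K_s·(1+k_d θ_c)/[θ_c·(Y k − k_d) − 1] = 77.0 × (1 + 0.113 × 20.7) / [20.7 × (0.653 × 4.86 − 0.113) − 1] = 257.1 / 62.35 = 4.123 mg/L.
Correct the yield for decay: Y_obs = Y/(1 + k_d θ_c) = 0.653 / (1 + 0.113 × 20.7) = 0.653 / 3.339 = 0.1956.
ΔS = 1190 − 4.12 = 1186 mg/L, so the substrate removal rate is 3460 × 1186/1000 = 4103 kg BOD₅/d.
So the net sludge growth is P_X = 0.1956 × 4103 = 802.4 kg VSS/d.

P_X ≈ 802 kg VSS/d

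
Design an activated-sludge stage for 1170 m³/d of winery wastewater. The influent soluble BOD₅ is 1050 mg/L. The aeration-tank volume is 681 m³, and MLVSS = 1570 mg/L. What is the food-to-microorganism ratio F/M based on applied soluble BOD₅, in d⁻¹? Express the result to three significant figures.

F/M ≈ 1.15 d⁻¹

Food-to-microorganism ratio F/M = Q S₀ / (V X) = 1170 × 1050 / (681.0 × 1570) = 1.149 d⁻¹.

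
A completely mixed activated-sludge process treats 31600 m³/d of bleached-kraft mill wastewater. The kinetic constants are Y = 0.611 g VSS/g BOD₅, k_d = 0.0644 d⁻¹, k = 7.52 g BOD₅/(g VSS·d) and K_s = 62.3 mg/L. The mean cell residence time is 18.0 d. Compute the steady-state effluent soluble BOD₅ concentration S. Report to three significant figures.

Effluent substrate depends only on kinetics and SRT: S = K_s(1 + k_d θ_c) / [θ_c(Yk − k_d) − 1] = 62.3 × (1 + 0.0644 × 18.0) / [18.0 × (0.611 × 7.52 − 0.0644) − 1] = 134.5 / 80.55 = 1.670 mg/L.

S ≈ 1.67 mg/L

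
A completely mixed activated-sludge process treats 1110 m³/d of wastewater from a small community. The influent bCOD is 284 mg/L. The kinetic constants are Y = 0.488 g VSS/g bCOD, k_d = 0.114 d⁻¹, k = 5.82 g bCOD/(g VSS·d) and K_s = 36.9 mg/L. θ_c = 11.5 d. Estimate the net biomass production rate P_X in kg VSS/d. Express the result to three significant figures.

Effluent substrate depends only on kinetics and SRT: S = K_s(1 + k_d θ_c) / [θ_c(Yk − k_d) − 1] = 36.9 × (1 + 0.114 × 11.5) / [11.5 × (0.488 × 5.82 − 0.114) − 1] = 85.28 / 30.35 = 2.810 mg/L.
Y_obs = Y / (1 + k_d θ_c) = 0.488 / (1 + 0.114 × 11.5) = 0.488 / 2.311 = 0.2112.
ΔS = 284 − 2.81 = 281.2 mg/L, so the substrate removal rate is 1110 × 281.2/1000 = 312.1 kg bCOD/d.
Biomass produced: P_X = Y_obs·Q·ΔS = 0.2112 × 312.1 ≈ 65.91 kg VSS/d.

P_X ≈ 65.9 kg VSS/d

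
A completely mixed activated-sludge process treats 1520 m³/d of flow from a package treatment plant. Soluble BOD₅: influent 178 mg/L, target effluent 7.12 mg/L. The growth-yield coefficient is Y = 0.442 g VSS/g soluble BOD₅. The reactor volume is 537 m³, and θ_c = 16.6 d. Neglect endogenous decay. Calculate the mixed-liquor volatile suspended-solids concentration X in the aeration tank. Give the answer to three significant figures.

X ≈ 3550 mg/L

X = Y·Q·ΔS·θ_c / V = 0.442 × 1520 × (178 − 7.12) × 16.6 / 537 = 3549 mg/L.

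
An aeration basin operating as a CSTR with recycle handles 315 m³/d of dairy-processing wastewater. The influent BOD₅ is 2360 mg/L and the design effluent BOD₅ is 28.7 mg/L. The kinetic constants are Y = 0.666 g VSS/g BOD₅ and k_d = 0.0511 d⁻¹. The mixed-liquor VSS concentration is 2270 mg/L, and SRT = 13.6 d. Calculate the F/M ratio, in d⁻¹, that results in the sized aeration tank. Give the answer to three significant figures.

F/M ≈ 0.189 d⁻¹

Steady-state biomass mass balance: V·X·(1 + k_d·θ_c) = Y·Q·(S₀ − S)·θ_c, so V = 0.666 × 315 × (2360 − 28.7) × 13.6 / [2270 × (1 + 0.0511 × 13.6)] = 6.65×10^6 / 3848 = 1729 m³.
F/M = Q·S₀ / (V·X) = 315 × 2360 / (1729 × 2270) = 0.1894 g BOD₅·(g VSS·d)⁻¹.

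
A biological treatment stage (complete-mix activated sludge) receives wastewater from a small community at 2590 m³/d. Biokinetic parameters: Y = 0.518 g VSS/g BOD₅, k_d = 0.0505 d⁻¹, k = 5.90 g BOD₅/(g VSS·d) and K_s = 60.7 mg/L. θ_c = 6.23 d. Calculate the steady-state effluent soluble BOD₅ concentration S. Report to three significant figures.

For a completely mixed reactor with recycle the Lawrence–McCarty relation gives S = K_s·(1 + k_d·θ_c) / [θ_c·(Y·k − k_d) − 1] = 60.7 × (1 + 0.0505 × 6.23) / [6.23 × (0.518 × 5.90 − 0.0505) − 1] = 79.80 / 17.73 = 4.502 mg/L.

S ≈ 4.50 mg/L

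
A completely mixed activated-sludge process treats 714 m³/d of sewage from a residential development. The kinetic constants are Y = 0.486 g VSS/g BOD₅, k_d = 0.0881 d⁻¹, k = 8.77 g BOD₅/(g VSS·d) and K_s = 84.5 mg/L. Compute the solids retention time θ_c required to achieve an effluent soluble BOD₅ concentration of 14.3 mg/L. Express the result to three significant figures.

Specific growth rate at S = 14.3 mg/L: μ = YkS/(K_s+S) = 0.486·8.77·14.3/(84.5+14.3) = 0.6169 d⁻¹.
1/θ_c = 0.6169 − 0.0881 = 0.5288 d⁻¹, so θ_c = 1.891 d.

θ_c ≈ 1.89 d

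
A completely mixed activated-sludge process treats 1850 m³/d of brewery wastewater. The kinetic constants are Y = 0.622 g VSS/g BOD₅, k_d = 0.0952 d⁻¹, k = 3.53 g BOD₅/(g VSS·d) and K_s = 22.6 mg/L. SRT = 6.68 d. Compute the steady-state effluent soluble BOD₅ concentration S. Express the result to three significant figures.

From the Monod/SRT balance for a CMAS, S = K_s·(1+k_d θ_c)/[θ_c·(Y k − k_d) − 1] = 22.6 × (1 + 0.0952 × 6.68) / [6.68 × (0.622 × 3.53 − 0.0952) − 1] = 36.97 / 13.03 = 2.837 mg/L.

S ≈ 2.84 mg/L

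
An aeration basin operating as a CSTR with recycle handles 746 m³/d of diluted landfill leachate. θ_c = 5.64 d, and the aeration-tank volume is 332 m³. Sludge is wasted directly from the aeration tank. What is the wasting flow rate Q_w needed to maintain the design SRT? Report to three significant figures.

For wasting at MLVSS concentration, Q_w = V/θ_c = 332.0/5.64 = 58.87 m³/d.

Q_w ≈ 58.9 m³/d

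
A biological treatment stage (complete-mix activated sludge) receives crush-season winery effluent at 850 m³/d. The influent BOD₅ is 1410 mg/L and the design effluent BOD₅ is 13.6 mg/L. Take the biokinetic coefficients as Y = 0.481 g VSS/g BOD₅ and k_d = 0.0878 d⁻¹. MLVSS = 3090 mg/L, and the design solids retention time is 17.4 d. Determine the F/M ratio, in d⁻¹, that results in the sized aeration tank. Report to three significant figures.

F/M ≈ 0.305 d⁻¹

From the SRT design equation V = Y Q (S₀−S) θ_c / [X (1 + k_d θ_c)] = 0.481 × 850 × (1410 − 13.6) × 17.4 / [3090 × (1 + 0.0878 × 17.4)] = 9.93×10^6 / 7811 = 1272 m³.
F/M = Q·S₀ / (V·X) = 850 × 1410 / (1272 × 3090) = 0.3050 g BOD₅·(g VSS·d)⁻¹.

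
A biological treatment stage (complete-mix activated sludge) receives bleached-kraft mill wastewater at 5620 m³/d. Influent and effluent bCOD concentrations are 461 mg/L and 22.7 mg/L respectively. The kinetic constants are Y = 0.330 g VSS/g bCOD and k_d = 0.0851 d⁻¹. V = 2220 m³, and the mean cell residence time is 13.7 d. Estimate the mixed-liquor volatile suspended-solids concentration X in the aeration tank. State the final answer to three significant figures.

From V·X·(1 + k_d·θ_c) = Y·Q·(S₀ − S)·θ_c: X = 0.330 × 5620 × (461 − 22.7) × 13.7 / [2220 × (1 + 0.0851 × 13.7)] = 2316 mg/L.

X ≈ 2320 mg/L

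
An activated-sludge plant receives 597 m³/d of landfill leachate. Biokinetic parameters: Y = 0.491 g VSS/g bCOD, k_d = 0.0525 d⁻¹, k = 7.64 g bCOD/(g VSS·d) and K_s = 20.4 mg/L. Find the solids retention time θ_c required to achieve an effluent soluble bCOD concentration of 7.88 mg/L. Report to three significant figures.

From 1/θ_c = Y·k·S/(K_s + S) − k_d: Y·k·S/(K_s+S) = 0.491 × 7.64 × 7.88 / (20.4 + 7.88) = 1.045 d⁻¹.
Then 1/θ_c = μ − k_d = 1.045 − 0.0525 = 0.9928 d⁻¹, giving θ_c = 1.007 d.

θ_c ≈ 1.01 d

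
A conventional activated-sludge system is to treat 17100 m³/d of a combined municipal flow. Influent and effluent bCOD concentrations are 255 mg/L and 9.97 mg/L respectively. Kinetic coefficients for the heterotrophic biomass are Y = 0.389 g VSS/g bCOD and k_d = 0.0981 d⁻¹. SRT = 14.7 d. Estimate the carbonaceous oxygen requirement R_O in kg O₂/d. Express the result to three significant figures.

R_O ≈ 3240 kg O₂/d

The observed yield is Y_obs = Y/(1 + k_d·θ_c) = 0.389 / (1 + 0.0981 × 14.7) = 0.389 / 2.442 = 0.1593 g VSS per g bCOD removed.
ΔS = 255 − 9.97 = 245.0 mg/L, so the substrate removal rate is 17100 × 245.0/1000 = 4190 kg bCOD/d.
P_X = Y_obs·Q·(S₀ − S) = 0.1593 × 4190 = 667.4 kg VSS/d.
R_O = Q·ΔS − 1.42 P_X = 4190 − 947.8 = 3242 kg O₂/d.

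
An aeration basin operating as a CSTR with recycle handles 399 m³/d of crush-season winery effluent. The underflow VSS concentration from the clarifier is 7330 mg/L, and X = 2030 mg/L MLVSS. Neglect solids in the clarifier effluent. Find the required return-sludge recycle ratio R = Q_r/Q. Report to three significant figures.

Solids balance on the clarifier gives (1+R)X = R·X_r, so R = X/(X_r − X) = 2030 / (7330 − 2030) = 0.3830.

R ≈ 0.383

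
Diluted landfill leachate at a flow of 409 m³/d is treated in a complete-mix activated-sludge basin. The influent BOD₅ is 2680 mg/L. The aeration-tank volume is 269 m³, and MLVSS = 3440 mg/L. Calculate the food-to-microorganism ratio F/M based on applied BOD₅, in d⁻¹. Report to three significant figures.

F/M ≈ 1.18 d⁻¹

F/M = applied load / biomass = Q·S₀/(V·X) = 409 × 2680 / (269.0 × 3440) = 1.185 d⁻¹.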